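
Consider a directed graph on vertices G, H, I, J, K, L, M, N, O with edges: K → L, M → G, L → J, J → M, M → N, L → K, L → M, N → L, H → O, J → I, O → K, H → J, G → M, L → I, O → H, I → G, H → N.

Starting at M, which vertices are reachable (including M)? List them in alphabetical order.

G, I, J, K, L, M, N

Start at M.
Its neighbours: G, N.
Then their neighbours: L.
Then next layer: I, J, K.
Nothing further is reachable.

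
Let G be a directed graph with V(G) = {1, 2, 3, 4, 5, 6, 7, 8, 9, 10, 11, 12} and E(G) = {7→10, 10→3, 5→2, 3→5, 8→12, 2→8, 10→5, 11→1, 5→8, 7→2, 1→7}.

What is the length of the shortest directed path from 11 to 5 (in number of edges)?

4

Distance 0: 11.
Distance 1: 1.
Distance 2: 7.
Distance 3: 2, 10.
Distance 4: 3, 5, 8 — contains 5.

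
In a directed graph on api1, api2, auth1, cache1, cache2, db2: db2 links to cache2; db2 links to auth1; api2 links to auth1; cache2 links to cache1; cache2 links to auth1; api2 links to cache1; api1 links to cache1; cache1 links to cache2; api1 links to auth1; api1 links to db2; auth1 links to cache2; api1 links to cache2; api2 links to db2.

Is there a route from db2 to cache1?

Yes

Explore from db2.
Distance 1: reach auth1, cache2.
Distance 2: reach cache1.
Found cache1.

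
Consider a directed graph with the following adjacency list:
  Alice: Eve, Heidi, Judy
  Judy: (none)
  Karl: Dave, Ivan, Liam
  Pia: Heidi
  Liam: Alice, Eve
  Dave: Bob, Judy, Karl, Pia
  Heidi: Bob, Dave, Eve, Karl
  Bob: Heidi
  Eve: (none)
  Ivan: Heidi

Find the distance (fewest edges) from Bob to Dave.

Distance 0: Bob.
Distance 1: Heidi.
Distance 2: Dave, Eve, Karl — contains Dave.

2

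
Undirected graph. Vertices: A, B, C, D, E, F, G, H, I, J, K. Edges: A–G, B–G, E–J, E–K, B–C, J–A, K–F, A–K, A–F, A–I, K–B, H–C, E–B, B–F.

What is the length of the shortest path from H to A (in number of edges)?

Distance 0: H.
Distance 1: C.
Distance 2: B.
Distance 3: E, F, G, K.
Distance 4: A, J — contains A.

4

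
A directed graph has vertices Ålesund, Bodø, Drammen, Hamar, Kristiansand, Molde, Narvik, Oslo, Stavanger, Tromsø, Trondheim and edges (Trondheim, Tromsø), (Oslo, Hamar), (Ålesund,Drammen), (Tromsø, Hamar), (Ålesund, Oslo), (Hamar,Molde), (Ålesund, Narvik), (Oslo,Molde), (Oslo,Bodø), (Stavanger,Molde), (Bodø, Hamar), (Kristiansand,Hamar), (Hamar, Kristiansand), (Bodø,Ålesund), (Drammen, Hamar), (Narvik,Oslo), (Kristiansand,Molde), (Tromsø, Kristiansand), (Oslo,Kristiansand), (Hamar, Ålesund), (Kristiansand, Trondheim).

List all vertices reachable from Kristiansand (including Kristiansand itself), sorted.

Start at Kristiansand.
Its neighbours: Hamar, Molde, Trondheim.
Then their neighbours: Ålesund, Tromsø.
Then next layer: Drammen, Narvik, Oslo.
Then next layer: Bodø.
Nothing further is reachable.

Ålesund, Bodø, Drammen, Hamar, Kristiansand, Molde, Narvik, Oslo, Tromsø, Trondheim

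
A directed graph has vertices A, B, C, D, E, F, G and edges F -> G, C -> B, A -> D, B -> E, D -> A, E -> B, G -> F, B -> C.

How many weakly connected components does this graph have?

From A: component {A, D}.
From B: component {B, C, E}.
From F: component {F, G}.
That's 3 components.

3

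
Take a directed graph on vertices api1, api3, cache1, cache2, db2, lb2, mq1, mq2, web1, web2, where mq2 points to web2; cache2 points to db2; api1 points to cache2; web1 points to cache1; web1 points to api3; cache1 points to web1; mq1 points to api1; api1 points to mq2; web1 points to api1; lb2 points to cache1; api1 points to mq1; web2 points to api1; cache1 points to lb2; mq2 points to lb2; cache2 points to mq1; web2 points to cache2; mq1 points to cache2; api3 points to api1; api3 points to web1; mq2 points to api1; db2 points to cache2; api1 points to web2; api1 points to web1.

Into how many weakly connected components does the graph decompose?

From api1: component {api1, api3, cache1, cache2, db2, lb2, mq1, mq2, web1, web2}.
That's 1 component.

1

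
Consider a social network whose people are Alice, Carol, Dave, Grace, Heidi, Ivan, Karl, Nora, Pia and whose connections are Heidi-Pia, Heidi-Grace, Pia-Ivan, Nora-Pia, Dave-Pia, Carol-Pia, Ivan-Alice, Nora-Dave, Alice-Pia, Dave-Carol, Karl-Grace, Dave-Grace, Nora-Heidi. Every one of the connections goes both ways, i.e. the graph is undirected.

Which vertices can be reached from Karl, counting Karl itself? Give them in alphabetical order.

Alice, Carol, Dave, Grace, Heidi, Ivan, Karl, Nora, Pia

Start at Karl.
Its neighbours: Grace.
Then their neighbours: Dave, Heidi.
Then next layer: Carol, Nora, Pia.
Then next layer: Alice, Ivan.
Every vertex is now reached.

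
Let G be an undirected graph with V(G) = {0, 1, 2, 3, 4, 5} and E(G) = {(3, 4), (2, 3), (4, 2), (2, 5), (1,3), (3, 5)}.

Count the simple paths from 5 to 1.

5–2–3–1
5–2–4–3–1
5–3–1

3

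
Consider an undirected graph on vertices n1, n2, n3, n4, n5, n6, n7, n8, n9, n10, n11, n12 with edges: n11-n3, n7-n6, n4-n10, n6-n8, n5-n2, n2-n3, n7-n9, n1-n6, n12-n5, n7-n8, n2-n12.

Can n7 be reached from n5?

No

Explore from n5.
Distance 1: reach n2, n12.
Distance 2: reach n3.
Distance 3: reach n11.
The search is exhausted without reaching n7; it lies in a different component.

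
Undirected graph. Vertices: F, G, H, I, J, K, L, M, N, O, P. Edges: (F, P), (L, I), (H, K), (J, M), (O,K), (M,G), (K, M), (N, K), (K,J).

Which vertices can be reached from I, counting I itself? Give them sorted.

Start at I.
Its neighbours: L.
Nothing further is reachable.

I, L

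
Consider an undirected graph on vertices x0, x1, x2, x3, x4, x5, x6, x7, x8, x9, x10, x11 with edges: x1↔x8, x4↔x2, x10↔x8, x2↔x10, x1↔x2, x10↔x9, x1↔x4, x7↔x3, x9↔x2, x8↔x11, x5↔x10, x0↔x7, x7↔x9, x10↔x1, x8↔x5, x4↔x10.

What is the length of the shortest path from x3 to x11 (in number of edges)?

5

Distance 0: x3.
Distance 1: x7.
Distance 2: x0, x9.
Distance 3: x2, x10.
Distance 4: x1, x4, x5, x8.
Distance 5: x11 — contains x11.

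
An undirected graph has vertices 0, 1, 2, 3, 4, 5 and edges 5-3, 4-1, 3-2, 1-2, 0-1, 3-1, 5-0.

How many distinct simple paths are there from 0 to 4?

0–1–4
0–5–3–1–4
0–5–3–2–1–4

3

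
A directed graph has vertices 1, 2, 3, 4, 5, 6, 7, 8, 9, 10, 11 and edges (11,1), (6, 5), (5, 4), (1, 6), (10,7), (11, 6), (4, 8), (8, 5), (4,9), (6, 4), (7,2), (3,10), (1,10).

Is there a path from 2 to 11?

2 has no outgoing edges, so nothing is reachable from it.

No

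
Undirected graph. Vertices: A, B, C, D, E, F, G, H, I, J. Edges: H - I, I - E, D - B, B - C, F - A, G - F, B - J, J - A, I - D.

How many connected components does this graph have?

1

From A: component {A, B, C, D, E, F, G, H, I, J}.
That's 1 component.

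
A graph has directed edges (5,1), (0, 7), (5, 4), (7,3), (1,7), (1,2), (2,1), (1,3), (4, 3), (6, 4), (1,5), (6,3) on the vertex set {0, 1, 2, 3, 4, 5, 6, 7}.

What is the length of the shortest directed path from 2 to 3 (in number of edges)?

Distance 0: 2.
Distance 1: 1.
Distance 2: 3, 5, 7 — contains 3.

2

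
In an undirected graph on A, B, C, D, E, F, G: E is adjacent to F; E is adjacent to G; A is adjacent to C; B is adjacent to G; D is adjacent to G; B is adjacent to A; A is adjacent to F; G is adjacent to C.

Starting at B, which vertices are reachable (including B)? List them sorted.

A, B, C, D, E, F, G

Start at B.
Its neighbours: A, G.
Then their neighbours: C, D, E, F.
Every vertex is now reached.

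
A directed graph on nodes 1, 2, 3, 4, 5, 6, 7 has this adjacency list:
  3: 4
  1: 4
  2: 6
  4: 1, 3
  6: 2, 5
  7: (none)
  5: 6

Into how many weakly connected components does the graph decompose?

3

From 1: component {1, 3, 4}.
From 2: component {2, 5, 6}.
From 7: component {7}.
That's 3 components.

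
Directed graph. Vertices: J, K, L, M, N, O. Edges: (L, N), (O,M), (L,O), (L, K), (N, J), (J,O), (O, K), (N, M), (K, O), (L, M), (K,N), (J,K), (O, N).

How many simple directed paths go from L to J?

5

L→K→N→J
L→K→O→N→J
L→N→J
L→O→K→N→J
L→O→N→J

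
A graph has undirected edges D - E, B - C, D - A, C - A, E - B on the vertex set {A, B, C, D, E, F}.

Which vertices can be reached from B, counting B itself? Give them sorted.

A, B, C, D, E

Start at B.
Its neighbours: C, E.
Then their neighbours: A, D.
Nothing further is reachable.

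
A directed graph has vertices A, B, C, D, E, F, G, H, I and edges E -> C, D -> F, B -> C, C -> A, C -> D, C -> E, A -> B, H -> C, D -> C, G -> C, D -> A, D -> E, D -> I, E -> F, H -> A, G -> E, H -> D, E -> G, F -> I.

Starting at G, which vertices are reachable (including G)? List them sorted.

A, B, C, D, E, F, G, I

Start at G.
Its neighbours: C, E.
Then their neighbours: A, D, F.
Then next layer: B, I.
Nothing further is reachable.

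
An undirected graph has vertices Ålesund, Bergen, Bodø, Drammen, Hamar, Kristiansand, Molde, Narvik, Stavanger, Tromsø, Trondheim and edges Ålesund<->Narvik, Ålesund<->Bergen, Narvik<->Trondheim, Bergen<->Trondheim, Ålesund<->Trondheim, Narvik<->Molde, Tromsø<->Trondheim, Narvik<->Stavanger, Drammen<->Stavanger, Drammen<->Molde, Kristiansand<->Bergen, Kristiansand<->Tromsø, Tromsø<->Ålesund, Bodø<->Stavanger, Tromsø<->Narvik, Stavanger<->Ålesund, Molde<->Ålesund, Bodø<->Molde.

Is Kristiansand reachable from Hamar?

No

Hamar has no edges, so nothing is reachable from it.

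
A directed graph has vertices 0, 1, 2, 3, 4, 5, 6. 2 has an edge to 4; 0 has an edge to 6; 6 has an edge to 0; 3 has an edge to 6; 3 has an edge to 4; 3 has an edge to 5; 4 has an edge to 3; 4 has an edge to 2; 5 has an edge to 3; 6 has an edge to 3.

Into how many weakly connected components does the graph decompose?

2

From 0: component {0, 2, 3, 4, 5, 6}.
From 1: component {1}.
That's 2 components.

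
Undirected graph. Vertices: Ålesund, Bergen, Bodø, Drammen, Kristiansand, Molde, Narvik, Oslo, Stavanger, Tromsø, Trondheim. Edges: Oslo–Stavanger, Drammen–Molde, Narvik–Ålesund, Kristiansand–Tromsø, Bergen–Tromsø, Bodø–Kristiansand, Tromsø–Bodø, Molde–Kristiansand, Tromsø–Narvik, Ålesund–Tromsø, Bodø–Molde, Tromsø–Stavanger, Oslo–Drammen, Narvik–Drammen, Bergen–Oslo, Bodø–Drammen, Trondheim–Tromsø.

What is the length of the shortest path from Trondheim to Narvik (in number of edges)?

Distance 0: Trondheim.
Distance 1: Tromsø.
Distance 2: Ålesund, Bergen, Bodø, Kristiansand, Narvik, Stavanger — contains Narvik.

2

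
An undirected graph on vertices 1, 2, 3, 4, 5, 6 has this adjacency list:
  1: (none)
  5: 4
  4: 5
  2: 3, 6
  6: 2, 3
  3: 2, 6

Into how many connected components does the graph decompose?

From 1: component {1}.
From 2: component {2, 3, 6}.
From 4: component {4, 5}.
That's 3 components.

3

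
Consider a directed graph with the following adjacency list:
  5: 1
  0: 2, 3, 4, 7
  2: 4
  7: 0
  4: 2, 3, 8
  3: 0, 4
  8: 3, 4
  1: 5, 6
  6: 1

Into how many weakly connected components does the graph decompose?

2

From 0: component {0, 2, 3, 4, 7, 8}.
From 1: component {1, 5, 6}.
That's 2 components.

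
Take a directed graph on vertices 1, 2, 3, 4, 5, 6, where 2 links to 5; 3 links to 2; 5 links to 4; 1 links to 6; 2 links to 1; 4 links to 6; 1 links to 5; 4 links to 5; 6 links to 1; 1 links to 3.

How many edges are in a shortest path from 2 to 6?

2

Distance 0: 2.
Distance 1: 1, 5.
Distance 2: 3, 4, 6 — contains 6.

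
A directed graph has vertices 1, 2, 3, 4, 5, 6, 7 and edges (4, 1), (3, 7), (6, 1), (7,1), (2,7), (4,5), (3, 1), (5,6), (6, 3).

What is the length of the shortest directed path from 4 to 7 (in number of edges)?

4

Distance 0: 4.
Distance 1: 1, 5.
Distance 2: 6.
Distance 3: 3.
Distance 4: 7 — contains 7.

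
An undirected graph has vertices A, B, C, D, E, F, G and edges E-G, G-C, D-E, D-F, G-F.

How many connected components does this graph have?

From A: component {A}.
From B: component {B}.
From C: component {C, D, E, F, G}.
That's 3 components.

3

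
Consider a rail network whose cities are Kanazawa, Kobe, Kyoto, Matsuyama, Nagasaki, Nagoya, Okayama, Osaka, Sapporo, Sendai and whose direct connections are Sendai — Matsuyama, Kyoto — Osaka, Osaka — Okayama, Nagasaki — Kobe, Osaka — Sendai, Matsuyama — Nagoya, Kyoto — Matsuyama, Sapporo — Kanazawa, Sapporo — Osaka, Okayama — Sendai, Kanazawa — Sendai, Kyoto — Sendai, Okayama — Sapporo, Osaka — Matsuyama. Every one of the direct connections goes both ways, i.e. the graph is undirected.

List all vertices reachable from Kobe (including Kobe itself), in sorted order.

Start at Kobe.
Its neighbours: Nagasaki.
Nothing further is reachable.

Kobe, Nagasaki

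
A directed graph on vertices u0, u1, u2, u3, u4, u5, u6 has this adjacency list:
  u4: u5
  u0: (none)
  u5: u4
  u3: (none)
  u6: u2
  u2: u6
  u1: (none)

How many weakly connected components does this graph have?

5

From u0: component {u0}.
From u1: component {u1}.
From u2: component {u2, u6}.
From u3: component {u3}.
From u4: component {u4, u5}.
That's 5 components.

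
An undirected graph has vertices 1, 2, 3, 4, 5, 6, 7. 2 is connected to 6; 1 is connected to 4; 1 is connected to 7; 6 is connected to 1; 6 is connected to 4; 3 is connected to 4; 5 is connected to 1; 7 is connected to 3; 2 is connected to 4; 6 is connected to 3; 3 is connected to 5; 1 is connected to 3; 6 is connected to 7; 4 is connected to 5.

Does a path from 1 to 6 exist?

Explore from 1.
Distance 1: reach 3, 4, 5, 6, 7.
Found 6.

Yes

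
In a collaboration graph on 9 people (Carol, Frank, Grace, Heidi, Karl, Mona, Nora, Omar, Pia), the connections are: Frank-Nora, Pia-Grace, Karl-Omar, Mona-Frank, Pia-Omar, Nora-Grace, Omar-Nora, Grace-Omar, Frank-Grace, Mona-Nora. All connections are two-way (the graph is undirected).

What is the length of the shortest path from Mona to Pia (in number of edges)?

3

Distance 0: Mona.
Distance 1: Frank, Nora.
Distance 2: Grace, Omar.
Distance 3: Karl, Pia — contains Pia.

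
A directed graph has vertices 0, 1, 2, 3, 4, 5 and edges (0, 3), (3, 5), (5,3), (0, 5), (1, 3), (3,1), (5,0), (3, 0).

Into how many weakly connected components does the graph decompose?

3

From 0: component {0, 1, 3, 5}.
From 2: component {2}.
From 4: component {4}.
That's 3 components.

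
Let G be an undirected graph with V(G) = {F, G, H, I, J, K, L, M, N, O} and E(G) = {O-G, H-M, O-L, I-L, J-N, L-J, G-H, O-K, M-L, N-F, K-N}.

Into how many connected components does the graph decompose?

From F: component {F, G, H, I, J, K, L, M, N, O}.
That's 1 component.

1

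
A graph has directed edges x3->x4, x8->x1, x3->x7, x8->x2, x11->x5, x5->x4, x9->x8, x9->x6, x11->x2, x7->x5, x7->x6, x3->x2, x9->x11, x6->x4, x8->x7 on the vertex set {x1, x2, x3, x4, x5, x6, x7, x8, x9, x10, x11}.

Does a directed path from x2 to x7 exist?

No

x2 has no outgoing edges, so nothing is reachable from it.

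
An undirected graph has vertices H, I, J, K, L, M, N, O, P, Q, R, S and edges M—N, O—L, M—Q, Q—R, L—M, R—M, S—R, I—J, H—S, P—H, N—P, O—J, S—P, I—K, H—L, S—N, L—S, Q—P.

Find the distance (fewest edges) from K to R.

Distance 0: K.
Distance 1: I.
Distance 2: J.
Distance 3: O.
Distance 4: L.
Distance 5: H, M, S.
Distance 6: N, P, Q, R — contains R.

6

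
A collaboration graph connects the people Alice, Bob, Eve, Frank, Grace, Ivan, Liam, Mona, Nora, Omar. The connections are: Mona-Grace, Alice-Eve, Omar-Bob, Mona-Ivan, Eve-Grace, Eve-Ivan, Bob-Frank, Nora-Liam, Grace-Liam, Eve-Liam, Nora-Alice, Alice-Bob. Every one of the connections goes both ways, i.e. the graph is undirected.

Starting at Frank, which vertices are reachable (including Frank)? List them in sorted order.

Start at Frank.
Its neighbours: Bob.
Then their neighbours: Alice, Omar.
Then next layer: Eve, Nora.
Then next layer: Grace, Ivan, Liam.
Then next layer: Mona.
Every vertex is now reached.

Alice, Bob, Eve, Frank, Grace, Ivan, Liam, Mona, Nora, Omar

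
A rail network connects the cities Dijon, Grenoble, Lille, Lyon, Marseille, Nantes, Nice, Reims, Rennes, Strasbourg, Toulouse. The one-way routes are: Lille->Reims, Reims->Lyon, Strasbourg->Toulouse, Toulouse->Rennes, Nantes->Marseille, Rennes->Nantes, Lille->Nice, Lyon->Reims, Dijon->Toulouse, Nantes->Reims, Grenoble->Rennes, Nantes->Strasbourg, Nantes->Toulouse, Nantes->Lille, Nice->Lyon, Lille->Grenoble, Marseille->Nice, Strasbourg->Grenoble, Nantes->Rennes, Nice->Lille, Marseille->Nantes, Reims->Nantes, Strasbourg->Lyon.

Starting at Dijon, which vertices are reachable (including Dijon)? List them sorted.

Start at Dijon.
Its neighbours: Toulouse.
Then their neighbours: Rennes.
Then next layer: Nantes.
Then next layer: Lille, Marseille, Reims, Strasbourg.
Then next layer: Grenoble, Lyon, Nice.
Every vertex is now reached.

Dijon, Grenoble, Lille, Lyon, Marseille, Nantes, Nice, Reims, Rennes, Strasbourg, Toulouse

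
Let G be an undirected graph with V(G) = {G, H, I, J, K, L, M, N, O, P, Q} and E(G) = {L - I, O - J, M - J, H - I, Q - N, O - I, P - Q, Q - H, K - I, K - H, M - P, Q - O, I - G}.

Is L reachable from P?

Explore from P.
Distance 1: reach M, Q.
Distance 2: reach H, J, N, O.
Distance 3: reach I, K.
Distance 4: reach G, L.
Found L.

Yes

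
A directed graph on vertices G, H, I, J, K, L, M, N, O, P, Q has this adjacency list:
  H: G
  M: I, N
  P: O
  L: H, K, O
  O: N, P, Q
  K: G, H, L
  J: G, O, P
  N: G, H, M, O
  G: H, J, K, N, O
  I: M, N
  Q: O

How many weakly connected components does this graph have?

1

From G: component {G, H, I, J, K, L, M, N, O, P, Q}.
That's 1 component.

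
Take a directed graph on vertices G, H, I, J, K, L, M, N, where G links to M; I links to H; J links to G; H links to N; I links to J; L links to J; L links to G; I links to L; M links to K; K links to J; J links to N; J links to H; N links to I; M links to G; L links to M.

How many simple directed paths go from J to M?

5

J→G→M
J→H→N→I→L→G→M
J→H→N→I→L→M
J→N→I→L→G→M
J→N→I→L→M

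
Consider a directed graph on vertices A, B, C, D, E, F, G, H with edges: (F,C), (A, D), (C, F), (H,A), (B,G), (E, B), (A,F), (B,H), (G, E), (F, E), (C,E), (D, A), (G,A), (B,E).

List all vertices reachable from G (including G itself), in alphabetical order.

A, B, C, D, E, F, G, H

Start at G.
Its neighbours: A, E.
Then their neighbours: B, D, F.
Then next layer: C, H.
Every vertex is now reached.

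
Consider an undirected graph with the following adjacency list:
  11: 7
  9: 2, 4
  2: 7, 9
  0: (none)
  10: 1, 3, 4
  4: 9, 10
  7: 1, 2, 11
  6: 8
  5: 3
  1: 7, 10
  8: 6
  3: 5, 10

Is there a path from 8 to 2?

No

Explore from 8.
Distance 1: reach 6.
The search is exhausted without reaching 2; it lies in a different component.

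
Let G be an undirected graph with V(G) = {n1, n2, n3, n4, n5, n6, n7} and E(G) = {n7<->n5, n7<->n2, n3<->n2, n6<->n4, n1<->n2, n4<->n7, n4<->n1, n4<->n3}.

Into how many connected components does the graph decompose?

1

From n1: component {n1, n2, n3, n4, n5, n6, n7}.
That's 1 component.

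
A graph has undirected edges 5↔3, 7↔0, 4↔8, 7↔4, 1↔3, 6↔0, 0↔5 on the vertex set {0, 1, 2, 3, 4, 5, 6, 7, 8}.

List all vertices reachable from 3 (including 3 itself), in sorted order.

Start at 3.
Its neighbours: 1, 5.
Then their neighbours: 0.
Then next layer: 6, 7.
Then next layer: 4.
Then next layer: 8.
Nothing further is reachable.

0, 1, 3, 4, 5, 6, 7, 8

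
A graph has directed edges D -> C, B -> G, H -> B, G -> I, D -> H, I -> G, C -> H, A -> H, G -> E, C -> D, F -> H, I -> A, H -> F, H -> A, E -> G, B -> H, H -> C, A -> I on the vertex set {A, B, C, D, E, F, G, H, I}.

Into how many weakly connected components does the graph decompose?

From A: component {A, B, C, D, E, F, G, H, I}.
That's 1 component.

1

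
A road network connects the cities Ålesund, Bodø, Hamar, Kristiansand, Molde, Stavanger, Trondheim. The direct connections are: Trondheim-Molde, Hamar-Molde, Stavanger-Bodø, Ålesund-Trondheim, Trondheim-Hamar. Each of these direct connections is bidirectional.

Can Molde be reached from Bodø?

No

Explore from Bodø.
Distance 1: reach Stavanger.
The search is exhausted without reaching Molde; it lies in a different component.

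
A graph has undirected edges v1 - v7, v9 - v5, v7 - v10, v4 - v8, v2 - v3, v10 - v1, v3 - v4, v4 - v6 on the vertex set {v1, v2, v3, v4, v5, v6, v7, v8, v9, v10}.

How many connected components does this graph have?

From v1: component {v1, v7, v10}.
From v2: component {v2, v3, v4, v6, v8}.
From v5: component {v5, v9}.
That's 3 components.

3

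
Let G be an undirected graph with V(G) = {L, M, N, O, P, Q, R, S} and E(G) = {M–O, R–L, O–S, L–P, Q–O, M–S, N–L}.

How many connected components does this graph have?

From L: component {L, N, P, R}.
From M: component {M, O, Q, S}.
That's 2 components.

2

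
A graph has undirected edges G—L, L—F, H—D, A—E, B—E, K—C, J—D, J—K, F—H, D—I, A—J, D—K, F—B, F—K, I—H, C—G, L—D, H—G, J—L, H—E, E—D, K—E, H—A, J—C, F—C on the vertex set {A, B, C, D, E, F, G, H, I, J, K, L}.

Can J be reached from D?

Yes

Explore from D.
Distance 1: reach E, H, I, J, K, L.
Found J.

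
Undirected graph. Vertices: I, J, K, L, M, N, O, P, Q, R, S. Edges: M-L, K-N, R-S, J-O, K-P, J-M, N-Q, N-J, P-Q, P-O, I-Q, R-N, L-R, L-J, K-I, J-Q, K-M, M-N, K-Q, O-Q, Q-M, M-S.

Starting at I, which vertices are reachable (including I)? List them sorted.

Start at I.
Its neighbours: K, Q.
Then their neighbours: J, M, N, O, P.
Then next layer: L, R, S.
Every vertex is now reached.

I, J, K, L, M, N, O, P, Q, R, S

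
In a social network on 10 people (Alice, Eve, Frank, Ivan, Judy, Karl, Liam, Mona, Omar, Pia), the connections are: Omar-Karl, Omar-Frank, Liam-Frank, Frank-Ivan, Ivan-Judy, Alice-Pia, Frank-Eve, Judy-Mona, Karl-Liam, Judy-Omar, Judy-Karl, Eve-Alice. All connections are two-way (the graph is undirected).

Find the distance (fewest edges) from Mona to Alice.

Distance 0: Mona.
Distance 1: Judy.
Distance 2: Ivan, Karl, Omar.
Distance 3: Frank, Liam.
Distance 4: Eve.
Distance 5: Alice — contains Alice.

5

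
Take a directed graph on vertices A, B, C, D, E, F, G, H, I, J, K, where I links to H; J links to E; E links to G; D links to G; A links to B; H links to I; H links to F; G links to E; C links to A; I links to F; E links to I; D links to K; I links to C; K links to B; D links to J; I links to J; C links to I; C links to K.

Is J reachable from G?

Explore from G.
Distance 1: reach E.
Distance 2: reach I.
Distance 3: reach C, F, H, J.
Found J.

Yes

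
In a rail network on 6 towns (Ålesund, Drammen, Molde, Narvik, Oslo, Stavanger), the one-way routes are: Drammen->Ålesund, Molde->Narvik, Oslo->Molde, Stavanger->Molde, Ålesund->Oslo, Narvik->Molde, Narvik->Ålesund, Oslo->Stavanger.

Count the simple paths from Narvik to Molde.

Narvik→Ålesund→Oslo→Molde
Narvik→Ålesund→Oslo→Stavanger→Molde
Narvik→Molde

3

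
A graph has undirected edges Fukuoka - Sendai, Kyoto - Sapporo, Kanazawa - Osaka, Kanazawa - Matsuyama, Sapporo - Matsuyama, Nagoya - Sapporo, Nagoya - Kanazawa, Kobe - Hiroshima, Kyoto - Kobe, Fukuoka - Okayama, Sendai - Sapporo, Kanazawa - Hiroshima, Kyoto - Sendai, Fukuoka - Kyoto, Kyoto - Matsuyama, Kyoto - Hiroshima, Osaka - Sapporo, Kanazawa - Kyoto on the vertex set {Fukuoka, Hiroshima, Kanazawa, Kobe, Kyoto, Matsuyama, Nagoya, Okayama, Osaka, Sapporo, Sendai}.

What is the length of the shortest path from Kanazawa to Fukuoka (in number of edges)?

Distance 0: Kanazawa.
Distance 1: Hiroshima, Kyoto, Matsuyama, Nagoya, Osaka.
Distance 2: Fukuoka, Kobe, Sapporo, Sendai — contains Fukuoka.

2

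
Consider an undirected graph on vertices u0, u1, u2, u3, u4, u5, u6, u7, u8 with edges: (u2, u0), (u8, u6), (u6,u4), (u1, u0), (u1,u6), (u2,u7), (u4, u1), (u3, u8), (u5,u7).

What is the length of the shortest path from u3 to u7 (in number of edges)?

Distance 0: u3.
Distance 1: u8.
Distance 2: u6.
Distance 3: u1, u4.
Distance 4: u0.
Distance 5: u2.
Distance 6: u7 — contains u7.

6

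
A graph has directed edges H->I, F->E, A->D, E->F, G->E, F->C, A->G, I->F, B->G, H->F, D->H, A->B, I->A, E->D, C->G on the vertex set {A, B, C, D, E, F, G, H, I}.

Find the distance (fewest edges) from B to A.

Distance 0: B.
Distance 1: G.
Distance 2: E.
Distance 3: D, F.
Distance 4: C, H.
Distance 5: I.
Distance 6: A — contains A.

6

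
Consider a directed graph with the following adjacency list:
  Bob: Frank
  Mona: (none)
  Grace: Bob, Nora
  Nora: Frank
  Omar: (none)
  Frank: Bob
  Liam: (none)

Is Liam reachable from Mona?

Mona has no outgoing edges, so nothing is reachable from it.

No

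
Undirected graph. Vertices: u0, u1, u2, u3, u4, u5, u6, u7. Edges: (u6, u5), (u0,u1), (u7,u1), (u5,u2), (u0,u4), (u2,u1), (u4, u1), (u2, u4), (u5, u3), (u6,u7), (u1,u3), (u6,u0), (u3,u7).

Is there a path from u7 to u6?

Explore from u7.
Distance 1: reach u1, u3, u6.
Found u6.

Yes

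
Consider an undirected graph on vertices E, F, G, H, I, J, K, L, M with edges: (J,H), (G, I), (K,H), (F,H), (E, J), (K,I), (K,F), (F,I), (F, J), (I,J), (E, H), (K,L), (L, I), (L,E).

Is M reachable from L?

No

Explore from L.
Distance 1: reach E, I, K.
Distance 2: reach F, G, H, J.
The search is exhausted without reaching M; it lies in a different component.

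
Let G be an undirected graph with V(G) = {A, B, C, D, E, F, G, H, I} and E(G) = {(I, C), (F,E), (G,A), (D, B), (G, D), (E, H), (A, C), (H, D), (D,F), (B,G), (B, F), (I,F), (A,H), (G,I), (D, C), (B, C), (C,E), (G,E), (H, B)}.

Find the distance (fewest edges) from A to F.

3

Distance 0: A.
Distance 1: C, G, H.
Distance 2: B, D, E, I.
Distance 3: F — contains F.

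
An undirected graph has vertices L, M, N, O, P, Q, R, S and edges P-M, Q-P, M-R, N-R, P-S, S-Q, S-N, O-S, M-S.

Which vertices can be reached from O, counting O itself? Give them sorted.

Start at O.
Its neighbours: S.
Then their neighbours: M, N, P, Q.
Then next layer: R.
Nothing further is reachable.

M, N, O, P, Q, R, S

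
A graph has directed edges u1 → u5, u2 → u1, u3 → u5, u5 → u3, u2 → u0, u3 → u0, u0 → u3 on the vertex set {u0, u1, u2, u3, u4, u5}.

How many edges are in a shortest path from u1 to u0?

3

Distance 0: u1.
Distance 1: u5.
Distance 2: u3.
Distance 3: u0 — contains u0.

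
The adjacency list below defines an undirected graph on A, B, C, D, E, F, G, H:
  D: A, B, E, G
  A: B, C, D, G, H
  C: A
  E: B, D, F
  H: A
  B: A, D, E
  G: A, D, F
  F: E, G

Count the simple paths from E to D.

E–B–A–D
E–B–A–G–D
E–B–D
E–D
E–F–G–A–B–D
E–F–G–A–D
E–F–G–D

7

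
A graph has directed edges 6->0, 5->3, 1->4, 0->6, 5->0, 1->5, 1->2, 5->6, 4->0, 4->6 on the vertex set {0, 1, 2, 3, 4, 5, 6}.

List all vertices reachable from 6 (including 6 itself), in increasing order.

Start at 6.
Its neighbours: 0.
Nothing further is reachable.

0, 6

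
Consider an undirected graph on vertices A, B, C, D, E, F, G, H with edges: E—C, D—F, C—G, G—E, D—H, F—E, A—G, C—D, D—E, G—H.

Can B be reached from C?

No

Explore from C.
Distance 1: reach D, E, G.
Distance 2: reach A, F, H.
The search is exhausted without reaching B; it lies in a different component.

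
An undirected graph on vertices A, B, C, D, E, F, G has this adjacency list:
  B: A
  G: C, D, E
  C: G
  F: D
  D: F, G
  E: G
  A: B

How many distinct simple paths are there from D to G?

1

D–G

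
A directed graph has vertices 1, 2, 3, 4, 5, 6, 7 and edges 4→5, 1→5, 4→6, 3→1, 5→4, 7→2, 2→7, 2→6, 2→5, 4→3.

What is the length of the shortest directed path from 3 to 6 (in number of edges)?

Distance 0: 3.
Distance 1: 1.
Distance 2: 5.
Distance 3: 4.
Distance 4: 6 — contains 6.

4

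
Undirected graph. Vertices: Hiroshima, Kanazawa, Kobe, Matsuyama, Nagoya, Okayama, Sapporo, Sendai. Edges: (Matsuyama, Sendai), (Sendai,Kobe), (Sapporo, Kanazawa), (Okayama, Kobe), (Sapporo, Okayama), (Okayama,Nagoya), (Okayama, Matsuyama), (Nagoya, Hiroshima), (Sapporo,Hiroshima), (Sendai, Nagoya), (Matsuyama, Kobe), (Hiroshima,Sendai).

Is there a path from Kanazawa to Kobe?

Yes

Explore from Kanazawa.
Distance 1: reach Sapporo.
Distance 2: reach Hiroshima, Okayama.
Distance 3: reach Kobe, Matsuyama, Nagoya, Sendai.
Found Kobe.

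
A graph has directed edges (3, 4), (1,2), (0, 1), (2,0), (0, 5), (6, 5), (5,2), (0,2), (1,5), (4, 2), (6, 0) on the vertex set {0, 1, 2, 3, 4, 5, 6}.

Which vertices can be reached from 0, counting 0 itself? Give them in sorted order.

Start at 0.
Its neighbours: 1, 2, 5.
Nothing further is reachable.

0, 1, 2, 5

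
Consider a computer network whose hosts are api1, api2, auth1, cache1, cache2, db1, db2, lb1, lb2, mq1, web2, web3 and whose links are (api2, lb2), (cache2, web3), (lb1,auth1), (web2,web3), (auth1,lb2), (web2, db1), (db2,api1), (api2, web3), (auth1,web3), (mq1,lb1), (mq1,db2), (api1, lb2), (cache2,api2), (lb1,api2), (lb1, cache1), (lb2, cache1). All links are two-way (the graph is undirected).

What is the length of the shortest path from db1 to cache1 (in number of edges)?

5

Distance 0: db1.
Distance 1: web2.
Distance 2: web3.
Distance 3: api2, auth1, cache2.
Distance 4: lb1, lb2.
Distance 5: api1, cache1, mq1 — contains cache1.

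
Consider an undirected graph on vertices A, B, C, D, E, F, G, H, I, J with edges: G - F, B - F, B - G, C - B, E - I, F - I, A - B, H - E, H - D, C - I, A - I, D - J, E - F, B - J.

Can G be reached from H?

Yes

Explore from H.
Distance 1: reach D, E.
Distance 2: reach F, I, J.
Distance 3: reach A, B, C, G.
Found G.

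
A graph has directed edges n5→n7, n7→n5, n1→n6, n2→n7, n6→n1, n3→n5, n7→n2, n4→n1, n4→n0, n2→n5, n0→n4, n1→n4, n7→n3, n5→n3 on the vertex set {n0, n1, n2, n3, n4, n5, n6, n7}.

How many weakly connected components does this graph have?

2

From n0: component {n0, n1, n4, n6}.
From n2: component {n2, n3, n5, n7}.
That's 2 components.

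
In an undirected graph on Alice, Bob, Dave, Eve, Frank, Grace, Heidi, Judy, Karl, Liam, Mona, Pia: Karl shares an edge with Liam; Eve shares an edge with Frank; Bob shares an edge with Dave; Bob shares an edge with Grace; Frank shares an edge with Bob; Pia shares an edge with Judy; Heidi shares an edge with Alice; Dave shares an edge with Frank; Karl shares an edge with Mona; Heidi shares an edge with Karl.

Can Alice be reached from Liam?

Yes

Explore from Liam.
Distance 1: reach Karl.
Distance 2: reach Heidi, Mona.
Distance 3: reach Alice.
Found Alice.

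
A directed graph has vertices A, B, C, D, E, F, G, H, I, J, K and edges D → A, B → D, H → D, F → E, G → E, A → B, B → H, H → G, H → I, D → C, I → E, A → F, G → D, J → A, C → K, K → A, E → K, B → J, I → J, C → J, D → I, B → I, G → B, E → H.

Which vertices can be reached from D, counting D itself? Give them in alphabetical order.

A, B, C, D, E, F, G, H, I, J, K

Start at D.
Its neighbours: A, C, I.
Then their neighbours: B, E, F, J, K.
Then next layer: H.
Then next layer: G.
Every vertex is now reached.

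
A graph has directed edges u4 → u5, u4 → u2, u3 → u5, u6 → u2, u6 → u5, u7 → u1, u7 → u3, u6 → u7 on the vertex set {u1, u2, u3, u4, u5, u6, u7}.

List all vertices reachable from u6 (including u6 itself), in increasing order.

Start at u6.
Its neighbours: u2, u5, u7.
Then their neighbours: u1, u3.
Nothing further is reachable.

u1, u2, u3, u5, u6, u7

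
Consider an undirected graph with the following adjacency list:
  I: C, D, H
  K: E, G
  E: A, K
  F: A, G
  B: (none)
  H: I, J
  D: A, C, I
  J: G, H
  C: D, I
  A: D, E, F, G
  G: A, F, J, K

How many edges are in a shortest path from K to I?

4

Distance 0: K.
Distance 1: E, G.
Distance 2: A, F, J.
Distance 3: D, H.
Distance 4: C, I — contains I.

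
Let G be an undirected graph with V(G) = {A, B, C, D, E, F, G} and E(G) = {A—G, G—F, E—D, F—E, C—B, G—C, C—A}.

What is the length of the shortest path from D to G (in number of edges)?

3

Distance 0: D.
Distance 1: E.
Distance 2: F.
Distance 3: G — contains G.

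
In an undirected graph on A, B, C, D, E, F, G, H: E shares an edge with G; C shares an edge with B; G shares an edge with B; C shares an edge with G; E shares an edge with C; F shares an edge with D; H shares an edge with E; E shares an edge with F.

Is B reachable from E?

Yes

Explore from E.
Distance 1: reach C, F, G, H.
Distance 2: reach B, D.
Found B.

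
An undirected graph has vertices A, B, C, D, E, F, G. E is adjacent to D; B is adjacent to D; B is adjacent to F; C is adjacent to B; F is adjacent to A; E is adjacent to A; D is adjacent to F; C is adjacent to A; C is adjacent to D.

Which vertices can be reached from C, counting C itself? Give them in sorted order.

A, B, C, D, E, F

Start at C.
Its neighbours: A, B, D.
Then their neighbours: E, F.
Nothing further is reachable.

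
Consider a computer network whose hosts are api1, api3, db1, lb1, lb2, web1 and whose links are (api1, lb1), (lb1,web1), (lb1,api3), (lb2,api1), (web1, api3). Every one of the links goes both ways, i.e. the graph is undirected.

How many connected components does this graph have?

From api1: component {api1, api3, lb1, lb2, web1}.
From db1: component {db1}.
That's 2 components.

2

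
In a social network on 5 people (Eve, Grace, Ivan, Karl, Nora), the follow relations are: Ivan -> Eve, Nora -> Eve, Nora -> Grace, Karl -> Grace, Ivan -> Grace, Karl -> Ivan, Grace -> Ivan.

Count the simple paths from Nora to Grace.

1

Nora→Grace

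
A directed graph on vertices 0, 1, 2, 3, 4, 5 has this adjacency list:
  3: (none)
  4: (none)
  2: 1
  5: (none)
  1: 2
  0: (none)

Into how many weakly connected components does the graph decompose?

5

From 0: component {0}.
From 1: component {1, 2}.
From 3: component {3}.
From 4: component {4}.
From 5: component {5}.
That's 5 components.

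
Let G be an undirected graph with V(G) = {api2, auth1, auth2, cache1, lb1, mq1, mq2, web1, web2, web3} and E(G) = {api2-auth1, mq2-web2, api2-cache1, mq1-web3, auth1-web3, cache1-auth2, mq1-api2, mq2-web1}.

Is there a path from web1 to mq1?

Explore from web1.
Distance 1: reach mq2.
Distance 2: reach web2.
The search is exhausted without reaching mq1; it lies in a different component.

No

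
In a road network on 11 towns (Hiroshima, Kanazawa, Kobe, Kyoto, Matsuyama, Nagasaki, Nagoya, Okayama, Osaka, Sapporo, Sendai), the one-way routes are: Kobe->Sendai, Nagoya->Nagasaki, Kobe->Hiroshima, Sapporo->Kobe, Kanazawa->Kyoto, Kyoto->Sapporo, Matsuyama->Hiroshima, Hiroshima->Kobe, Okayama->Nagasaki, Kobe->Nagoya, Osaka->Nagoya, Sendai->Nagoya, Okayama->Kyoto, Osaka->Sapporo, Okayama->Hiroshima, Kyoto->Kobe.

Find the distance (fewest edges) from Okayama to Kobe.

Distance 0: Okayama.
Distance 1: Hiroshima, Kyoto, Nagasaki.
Distance 2: Kobe, Sapporo — contains Kobe.

2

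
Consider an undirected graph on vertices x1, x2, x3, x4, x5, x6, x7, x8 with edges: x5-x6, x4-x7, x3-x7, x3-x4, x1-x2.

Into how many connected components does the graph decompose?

From x1: component {x1, x2}.
From x3: component {x3, x4, x7}.
From x5: component {x5, x6}.
From x8: component {x8}.
That's 4 components.

4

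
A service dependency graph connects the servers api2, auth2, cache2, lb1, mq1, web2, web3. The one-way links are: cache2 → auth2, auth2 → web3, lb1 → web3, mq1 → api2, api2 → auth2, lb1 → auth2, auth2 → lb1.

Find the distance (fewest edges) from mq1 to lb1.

Distance 0: mq1.
Distance 1: api2.
Distance 2: auth2.
Distance 3: lb1, web3 — contains lb1.

3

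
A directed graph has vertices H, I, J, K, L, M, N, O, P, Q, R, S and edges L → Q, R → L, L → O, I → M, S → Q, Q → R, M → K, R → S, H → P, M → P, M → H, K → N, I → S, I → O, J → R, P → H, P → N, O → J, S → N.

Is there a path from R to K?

No

Explore from R.
Distance 1: reach L, S.
Distance 2: reach N, O, Q.
Distance 3: reach J.
The search from R is exhausted; no directed path reaches K.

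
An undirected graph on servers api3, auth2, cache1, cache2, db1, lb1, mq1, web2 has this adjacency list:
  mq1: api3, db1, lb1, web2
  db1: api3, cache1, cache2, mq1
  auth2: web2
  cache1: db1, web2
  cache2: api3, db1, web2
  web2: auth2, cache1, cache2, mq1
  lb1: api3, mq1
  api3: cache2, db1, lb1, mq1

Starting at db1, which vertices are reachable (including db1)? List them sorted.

Start at db1.
Its neighbours: api3, cache1, cache2, mq1.
Then their neighbours: lb1, web2.
Then next layer: auth2.
Every vertex is now reached.

api3, auth2, cache1, cache2, db1, lb1, mq1, web2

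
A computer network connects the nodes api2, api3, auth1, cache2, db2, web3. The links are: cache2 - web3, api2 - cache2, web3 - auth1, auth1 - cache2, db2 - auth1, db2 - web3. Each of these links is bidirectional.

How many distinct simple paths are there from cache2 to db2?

cache2–auth1–db2
cache2–auth1–web3–db2
cache2–web3–auth1–db2
cache2–web3–db2

4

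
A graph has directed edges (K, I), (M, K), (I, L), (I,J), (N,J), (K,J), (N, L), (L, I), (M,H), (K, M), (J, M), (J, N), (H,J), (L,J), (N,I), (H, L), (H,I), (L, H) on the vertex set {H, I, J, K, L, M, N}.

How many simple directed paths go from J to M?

J→M

1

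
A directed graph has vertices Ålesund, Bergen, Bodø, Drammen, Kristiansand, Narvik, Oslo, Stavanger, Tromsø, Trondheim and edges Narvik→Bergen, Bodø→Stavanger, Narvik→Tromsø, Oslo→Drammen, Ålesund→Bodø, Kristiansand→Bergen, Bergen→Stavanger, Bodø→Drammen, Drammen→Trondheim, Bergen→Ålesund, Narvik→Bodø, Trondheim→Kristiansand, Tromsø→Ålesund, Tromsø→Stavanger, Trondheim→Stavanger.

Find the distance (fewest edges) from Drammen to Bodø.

5

Distance 0: Drammen.
Distance 1: Trondheim.
Distance 2: Kristiansand, Stavanger.
Distance 3: Bergen.
Distance 4: Ålesund.
Distance 5: Bodø — contains Bodø.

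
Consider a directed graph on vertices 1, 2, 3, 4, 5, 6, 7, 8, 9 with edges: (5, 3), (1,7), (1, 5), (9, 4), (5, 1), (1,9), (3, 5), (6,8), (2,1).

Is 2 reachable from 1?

Explore from 1.
Distance 1: reach 5, 7, 9.
Distance 2: reach 3, 4.
The search from 1 is exhausted; no directed path reaches 2.

No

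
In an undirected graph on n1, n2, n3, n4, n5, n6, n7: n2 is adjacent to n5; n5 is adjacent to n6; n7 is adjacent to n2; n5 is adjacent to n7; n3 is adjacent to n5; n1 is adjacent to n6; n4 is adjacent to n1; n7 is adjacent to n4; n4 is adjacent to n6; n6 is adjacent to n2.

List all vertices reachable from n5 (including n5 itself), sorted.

Start at n5.
Its neighbours: n2, n3, n6, n7.
Then their neighbours: n1, n4.
Every vertex is now reached.

n1, n2, n3, n4, n5, n6, n7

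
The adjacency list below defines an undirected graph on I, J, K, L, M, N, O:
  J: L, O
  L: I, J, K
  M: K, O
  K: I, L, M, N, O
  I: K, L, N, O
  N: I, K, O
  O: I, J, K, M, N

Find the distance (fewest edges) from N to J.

Distance 0: N.
Distance 1: I, K, O.
Distance 2: J, L, M — contains J.

2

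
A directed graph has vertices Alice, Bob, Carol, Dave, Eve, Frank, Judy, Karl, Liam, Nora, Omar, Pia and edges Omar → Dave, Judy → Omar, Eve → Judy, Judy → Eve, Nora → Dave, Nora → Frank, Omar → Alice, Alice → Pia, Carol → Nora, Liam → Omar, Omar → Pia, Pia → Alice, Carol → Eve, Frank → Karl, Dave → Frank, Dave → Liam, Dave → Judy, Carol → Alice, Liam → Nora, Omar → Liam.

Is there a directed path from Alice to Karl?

No

Explore from Alice.
Distance 1: reach Pia.
The search from Alice is exhausted; no directed path reaches Karl.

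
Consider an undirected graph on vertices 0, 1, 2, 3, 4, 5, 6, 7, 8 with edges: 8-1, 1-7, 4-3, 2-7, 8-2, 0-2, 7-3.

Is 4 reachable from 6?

No

6 has no edges, so nothing is reachable from it.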